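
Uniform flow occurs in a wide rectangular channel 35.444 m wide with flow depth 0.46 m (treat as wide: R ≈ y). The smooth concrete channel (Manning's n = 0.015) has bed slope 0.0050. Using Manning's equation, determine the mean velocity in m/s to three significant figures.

2.81 m/s

A = b·y = 35.444 × 0.46 = 16.30 m²
Wide channel: R ≈ y = 0.46 m
Q = (1/n)·A·R^(2/3)·S^(1/2) = (1/0.015) × 16.30 × 0.4600^(2/3) × 0.0050^(1/2) = 45.80 m³/s
V = Q/A = 45.80/16.30 = 2.809 m/s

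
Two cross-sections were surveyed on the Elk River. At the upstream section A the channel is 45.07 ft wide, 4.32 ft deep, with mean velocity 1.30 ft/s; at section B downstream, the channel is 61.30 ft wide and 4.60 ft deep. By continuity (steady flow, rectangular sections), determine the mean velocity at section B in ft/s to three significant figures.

Q = A₁V₁ = (45.07×4.32) × 1.30 = 253.1 ft³/s
A₂ = 61.30 × 4.60 = 282.0 ft²
V₂ = Q/A₂ = 253.1/282.0 = 0.8976 ft/s

0.898 ft/s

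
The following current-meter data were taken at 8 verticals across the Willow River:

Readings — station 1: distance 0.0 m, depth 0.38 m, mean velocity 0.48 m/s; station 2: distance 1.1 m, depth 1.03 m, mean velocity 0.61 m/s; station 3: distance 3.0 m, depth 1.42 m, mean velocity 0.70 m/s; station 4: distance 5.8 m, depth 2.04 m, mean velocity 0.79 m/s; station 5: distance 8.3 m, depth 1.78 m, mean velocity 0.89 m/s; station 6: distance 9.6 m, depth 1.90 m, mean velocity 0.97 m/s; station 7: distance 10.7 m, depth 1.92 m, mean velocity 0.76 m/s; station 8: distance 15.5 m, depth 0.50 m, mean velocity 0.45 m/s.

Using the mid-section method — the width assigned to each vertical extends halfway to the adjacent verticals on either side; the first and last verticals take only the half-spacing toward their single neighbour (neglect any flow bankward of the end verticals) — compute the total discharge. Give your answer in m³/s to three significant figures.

17.7 m³/s

w_1 = (1.1 − 0.0)/2 = 0.55 m; q_1 = 0.48 × 0.38 × 0.55 = 0.1003 m³/s
w_2 = (3.0 − 0.0)/2 = 1.5 m; q_2 = 0.61 × 1.03 × 1.5 = 0.9425 m³/s
w_3 = (5.8 − 1.1)/2 = 2.35 m; q_3 = 0.70 × 1.42 × 2.35 = 2.336 m³/s
w_4 = (8.3 − 3.0)/2 = 2.65 m; q_4 = 0.79 × 2.04 × 2.65 = 4.271 m³/s
w_5 = (9.6 − 5.8)/2 = 1.9 m; q_5 = 0.89 × 1.78 × 1.9 = 3.010 m³/s
w_6 = (10.7 − 8.3)/2 = 1.2 m; q_6 = 0.97 × 1.90 × 1.2 = 2.212 m³/s
w_7 = (15.5 − 9.6)/2 = 2.95 m; q_7 = 0.76 × 1.92 × 2.95 = 4.305 m³/s
w_8 = (15.5 − 10.7)/2 = 2.4 m; q_8 = 0.45 × 0.50 × 2.4 = 0.5400 m³/s
Q = Σ qᵢ = 17.72 m³/s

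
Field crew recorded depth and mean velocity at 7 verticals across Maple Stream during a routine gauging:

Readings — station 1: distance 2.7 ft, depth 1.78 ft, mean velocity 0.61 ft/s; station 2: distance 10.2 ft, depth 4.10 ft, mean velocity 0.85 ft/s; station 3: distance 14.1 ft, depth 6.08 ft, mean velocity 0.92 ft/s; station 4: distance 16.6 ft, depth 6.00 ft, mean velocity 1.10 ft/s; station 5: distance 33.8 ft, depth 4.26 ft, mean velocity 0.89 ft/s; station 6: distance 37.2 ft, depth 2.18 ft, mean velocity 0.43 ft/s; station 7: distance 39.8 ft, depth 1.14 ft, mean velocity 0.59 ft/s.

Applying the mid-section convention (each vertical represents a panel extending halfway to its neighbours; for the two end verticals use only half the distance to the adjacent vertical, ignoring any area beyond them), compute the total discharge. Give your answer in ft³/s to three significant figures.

150 ft³/s

w_1 = (10.2 − 2.7)/2 = 3.75 ft; q_1 = 0.61 × 1.78 × 3.75 = 4.072 ft³/s
w_2 = (14.1 − 2.7)/2 = 5.7 ft; q_2 = 0.85 × 4.10 × 5.7 = 19.86 ft³/s
w_3 = (16.6 − 10.2)/2 = 3.2 ft; q_3 = 0.92 × 6.08 × 3.2 = 17.90 ft³/s
w_4 = (33.8 − 14.1)/2 = 9.85 ft; q_4 = 1.10 × 6.00 × 9.85 = 65.01 ft³/s
w_5 = (37.2 − 16.6)/2 = 10.3 ft; q_5 = 0.89 × 4.26 × 10.3 = 39.05 ft³/s
w_6 = (39.8 − 33.8)/2 = 3 ft; q_6 = 0.43 × 2.18 × 3 = 2.812 ft³/s
w_7 = (39.8 − 37.2)/2 = 1.3 ft; q_7 = 0.59 × 1.14 × 1.3 = 0.8744 ft³/s
Q = Σ qᵢ = 149.6 ft³/s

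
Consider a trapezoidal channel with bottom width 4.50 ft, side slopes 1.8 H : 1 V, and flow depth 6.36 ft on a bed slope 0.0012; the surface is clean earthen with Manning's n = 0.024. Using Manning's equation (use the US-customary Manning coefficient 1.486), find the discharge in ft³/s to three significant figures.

483 ft³/s

A = (b + z·y)·y = (4.50 + 1.8×6.36)×6.36 = 101.4 ft²
P = b + 2y√(1+z²) = 4.50 + 2×6.36×√(1+1.8²) = 30.69 ft
R = A/P = 101.4/30.69 = 3.305 ft
Q = (1.486/n)·A·R^(2/3)·S^(1/2) = (1.486/0.024) × 101.4 × 3.305^(2/3) × 0.0012^(1/2) = 482.7 ft³/s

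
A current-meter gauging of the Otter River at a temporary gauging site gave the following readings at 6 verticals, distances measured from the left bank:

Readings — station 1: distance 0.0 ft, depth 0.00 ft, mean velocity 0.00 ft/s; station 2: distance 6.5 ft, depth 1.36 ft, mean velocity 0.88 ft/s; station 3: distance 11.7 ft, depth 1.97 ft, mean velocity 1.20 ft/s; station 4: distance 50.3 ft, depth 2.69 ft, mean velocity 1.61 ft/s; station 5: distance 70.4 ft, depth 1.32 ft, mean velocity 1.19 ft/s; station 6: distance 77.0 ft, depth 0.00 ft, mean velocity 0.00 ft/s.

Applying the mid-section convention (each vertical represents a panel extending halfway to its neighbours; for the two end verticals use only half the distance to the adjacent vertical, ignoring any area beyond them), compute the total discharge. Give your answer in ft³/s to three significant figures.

w_2 = (11.7 − 0.0)/2 = 5.85 ft; q_2 = 0.88 × 1.36 × 5.85 = 7.001 ft³/s
w_3 = (50.3 − 6.5)/2 = 21.9 ft; q_3 = 1.20 × 1.97 × 21.9 = 51.77 ft³/s
w_4 = (70.4 − 11.7)/2 = 29.35 ft; q_4 = 1.61 × 2.69 × 29.35 = 127.1 ft³/s
w_5 = (77.0 − 50.3)/2 = 13.35 ft; q_5 = 1.19 × 1.32 × 13.35 = 20.97 ft³/s
Stations 1, 6 contribute zero (depth or velocity is 0).
Q = Σ qᵢ = 206.9 ft³/s

207 ft³/s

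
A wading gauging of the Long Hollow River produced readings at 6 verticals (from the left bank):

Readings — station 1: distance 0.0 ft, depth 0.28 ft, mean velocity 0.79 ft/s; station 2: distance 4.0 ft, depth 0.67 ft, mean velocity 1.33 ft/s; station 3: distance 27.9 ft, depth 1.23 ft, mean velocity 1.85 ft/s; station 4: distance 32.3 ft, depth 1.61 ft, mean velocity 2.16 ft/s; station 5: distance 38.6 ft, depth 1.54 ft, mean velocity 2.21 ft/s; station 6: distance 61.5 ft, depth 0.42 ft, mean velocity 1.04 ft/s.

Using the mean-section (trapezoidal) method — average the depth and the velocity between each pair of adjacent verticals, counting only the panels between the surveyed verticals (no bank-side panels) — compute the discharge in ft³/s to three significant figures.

Panel 1-2: Δb = 4 ft, d̄ = (0.28+0.67)/2 = 0.475, v̄ = (0.79+1.33)/2 = 1.06 → q = 4×0.475×1.06 = 2.014 ft³/s
Panel 2-3: Δb = 23.9 ft, d̄ = (0.67+1.23)/2 = 0.95, v̄ = (1.33+1.85)/2 = 1.59 → q = 23.9×0.95×1.59 = 36.10 ft³/s
Panel 3-4: Δb = 4.4 ft, d̄ = (1.23+1.61)/2 = 1.42, v̄ = (1.85+2.16)/2 = 2.005 → q = 4.4×1.42×2.005 = 12.53 ft³/s
Panel 4-5: Δb = 6.3 ft, d̄ = (1.61+1.54)/2 = 1.575, v̄ = (2.16+2.21)/2 = 2.185 → q = 6.3×1.575×2.185 = 21.68 ft³/s
Panel 5-6: Δb = 22.9 ft, d̄ = (1.54+0.42)/2 = 0.98, v̄ = (2.21+1.04)/2 = 1.625 → q = 22.9×0.98×1.625 = 36.47 ft³/s
Q = Σ q = 108.8 ft³/s

109 ft³/s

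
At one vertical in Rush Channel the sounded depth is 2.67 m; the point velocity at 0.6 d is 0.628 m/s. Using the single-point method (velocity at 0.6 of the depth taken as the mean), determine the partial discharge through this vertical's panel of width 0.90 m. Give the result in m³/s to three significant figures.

v̄ = v₀.₆ = 0.628 m/s
q = v̄ × d × w = 0.6280 × 2.67 × 0.90 = 1.509 m³/s

1.51 m³/s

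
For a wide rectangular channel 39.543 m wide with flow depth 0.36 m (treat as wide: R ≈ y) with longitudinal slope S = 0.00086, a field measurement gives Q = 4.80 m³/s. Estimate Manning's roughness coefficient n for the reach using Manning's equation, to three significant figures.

A = b·y = 39.543 × 0.36 = 14.24 m²
Wide channel: R ≈ y = 0.36 m
n = (1/Q)·A·R^(2/3)·S^(1/2) = (1/4.80) × 14.24 × 0.5061 × 0.02933 = 0.04401

0.0440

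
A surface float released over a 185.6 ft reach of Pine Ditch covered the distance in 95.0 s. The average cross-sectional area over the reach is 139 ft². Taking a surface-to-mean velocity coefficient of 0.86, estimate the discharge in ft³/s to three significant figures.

v_surface = L / t̄ = 185.6 / 95 = 1.954 ft/s
v_mean = 0.86 × 1.954 = 1.680 ft/s
Q = A × v_mean = 139 × 1.680 = 233.5 ft³/s

234 ft³/s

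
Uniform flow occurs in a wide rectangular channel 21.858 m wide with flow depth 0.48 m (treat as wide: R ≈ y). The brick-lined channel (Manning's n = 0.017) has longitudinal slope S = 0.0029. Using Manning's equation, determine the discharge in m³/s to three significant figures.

20.4 m³/s

A = b·y = 21.858 × 0.48 = 10.49 m²
Wide channel: R ≈ y = 0.48 m
Q = (1/n)·A·R^(2/3)·S^(1/2) = (1/0.017) × 10.49 × 0.4800^(2/3) × 0.0029^(1/2) = 20.37 m³/s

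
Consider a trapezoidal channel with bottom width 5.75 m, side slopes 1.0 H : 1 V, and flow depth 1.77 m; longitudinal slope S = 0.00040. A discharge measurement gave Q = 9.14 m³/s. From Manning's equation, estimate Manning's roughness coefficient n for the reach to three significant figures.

0.0336

A = (b + z·y)·y = (5.75 + 1.0×1.77)×1.77 = 13.31 m²
P = b + 2y√(1+z²) = 5.75 + 2×1.77×√(1+1.0²) = 10.76 m
R = A/P = 13.31/10.76 = 1.237 m
n = (1/Q)·A·R^(2/3)·S^(1/2) = (1/9.14) × 13.31 × 1.153 × 0.02000 = 0.03357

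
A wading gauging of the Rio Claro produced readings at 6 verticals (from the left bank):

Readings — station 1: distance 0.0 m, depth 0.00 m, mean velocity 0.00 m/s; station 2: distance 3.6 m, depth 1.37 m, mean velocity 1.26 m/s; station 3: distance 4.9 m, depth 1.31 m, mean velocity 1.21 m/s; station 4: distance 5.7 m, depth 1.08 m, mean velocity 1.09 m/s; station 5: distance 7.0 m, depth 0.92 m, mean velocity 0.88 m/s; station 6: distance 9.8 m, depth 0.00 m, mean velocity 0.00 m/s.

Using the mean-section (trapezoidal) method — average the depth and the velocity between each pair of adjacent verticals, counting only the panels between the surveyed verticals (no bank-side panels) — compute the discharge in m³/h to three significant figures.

Panel 1-2: Δb = 3.6 m, d̄ = (0.00+1.37)/2 = 0.685, v̄ = (0.00+1.26)/2 = 0.63 → q = 3.6×0.685×0.63 = 1.554 m³/s
Panel 2-3: Δb = 1.3 m, d̄ = (1.37+1.31)/2 = 1.34, v̄ = (1.26+1.21)/2 = 1.235 → q = 1.3×1.34×1.235 = 2.151 m³/s
Panel 3-4: Δb = 0.8 m, d̄ = (1.31+1.08)/2 = 1.195, v̄ = (1.21+1.09)/2 = 1.15 → q = 0.8×1.195×1.15 = 1.099 m³/s
Panel 4-5: Δb = 1.3 m, d̄ = (1.08+0.92)/2 = 1, v̄ = (1.09+0.88)/2 = 0.985 → q = 1.3×1×0.985 = 1.281 m³/s
Panel 5-6: Δb = 2.8 m, d̄ = (0.92+0.00)/2 = 0.46, v̄ = (0.88+0.00)/2 = 0.44 → q = 2.8×0.46×0.44 = 0.5667 m³/s
Q = Σ q = 6.652 m³/s
= 6.652 × 3600 = 23950 m³/h

23900 m³/h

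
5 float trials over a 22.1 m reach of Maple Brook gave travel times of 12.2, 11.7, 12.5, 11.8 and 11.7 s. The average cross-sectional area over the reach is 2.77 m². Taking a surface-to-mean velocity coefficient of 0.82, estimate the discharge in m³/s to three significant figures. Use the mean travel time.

t̄ = (12.2 + 11.7 + 12.5 + 11.8 + 11.7) / 5 = 11.98 s
v_surface = L / t̄ = 22.1 / 11.98 = 1.845 m/s
v_mean = 0.82 × 1.845 = 1.513 m/s
Q = A × v_mean = 2.77 × 1.513 = 4.190 m³/s

4.19 m³/s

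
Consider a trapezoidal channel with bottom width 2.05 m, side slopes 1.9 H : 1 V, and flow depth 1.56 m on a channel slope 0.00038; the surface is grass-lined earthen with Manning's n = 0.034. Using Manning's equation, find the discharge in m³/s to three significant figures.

4.16 m³/s

A = (b + z·y)·y = (2.05 + 1.9×1.56)×1.56 = 7.822 m²
P = b + 2y√(1+z²) = 2.05 + 2×1.56×√(1+1.9²) = 8.749 m
R = A/P = 7.822/8.749 = 0.8940 m
Q = (1/n)·A·R^(2/3)·S^(1/2) = (1/0.034) × 7.822 × 0.8940^(2/3) × 0.00038^(1/2) = 4.162 m³/s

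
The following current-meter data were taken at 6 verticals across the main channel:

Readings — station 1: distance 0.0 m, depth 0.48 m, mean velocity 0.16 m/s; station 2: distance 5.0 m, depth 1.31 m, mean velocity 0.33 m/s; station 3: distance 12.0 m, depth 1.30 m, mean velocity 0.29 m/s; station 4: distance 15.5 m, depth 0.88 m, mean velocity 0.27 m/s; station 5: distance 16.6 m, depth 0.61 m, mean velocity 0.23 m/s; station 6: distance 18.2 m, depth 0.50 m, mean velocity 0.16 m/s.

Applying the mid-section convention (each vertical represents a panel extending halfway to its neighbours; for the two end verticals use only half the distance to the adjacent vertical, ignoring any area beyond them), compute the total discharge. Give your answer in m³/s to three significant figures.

w_1 = (5.0 − 0.0)/2 = 2.5 m; q_1 = 0.16 × 0.48 × 2.5 = 0.1920 m³/s
w_2 = (12.0 − 0.0)/2 = 6 m; q_2 = 0.33 × 1.31 × 6 = 2.594 m³/s
w_3 = (15.5 − 5.0)/2 = 5.25 m; q_3 = 0.29 × 1.30 × 5.25 = 1.979 m³/s
w_4 = (16.6 − 12.0)/2 = 2.3 m; q_4 = 0.27 × 0.88 × 2.3 = 0.5465 m³/s
w_5 = (18.2 − 15.5)/2 = 1.35 m; q_5 = 0.23 × 0.61 × 1.35 = 0.1894 m³/s
w_6 = (18.2 − 16.6)/2 = 0.8 m; q_6 = 0.16 × 0.50 × 0.8 = 0.06400 m³/s
Q = Σ qᵢ = 5.565 m³/s

5.56 m³/s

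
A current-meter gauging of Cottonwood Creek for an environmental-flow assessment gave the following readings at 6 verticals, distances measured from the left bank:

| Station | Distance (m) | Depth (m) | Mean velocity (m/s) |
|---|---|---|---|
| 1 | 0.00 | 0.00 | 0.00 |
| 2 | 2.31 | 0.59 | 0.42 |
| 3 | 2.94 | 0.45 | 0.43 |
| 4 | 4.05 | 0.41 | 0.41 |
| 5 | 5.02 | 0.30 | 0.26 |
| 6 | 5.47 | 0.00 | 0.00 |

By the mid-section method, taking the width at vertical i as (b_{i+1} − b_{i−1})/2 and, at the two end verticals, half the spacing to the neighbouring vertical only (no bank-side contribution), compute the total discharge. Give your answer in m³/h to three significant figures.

w_2 = (2.94 − 0.00)/2 = 1.47 m; q_2 = 0.42 × 0.59 × 1.47 = 0.3643 m³/s
w_3 = (4.05 − 2.31)/2 = 0.87 m; q_3 = 0.43 × 0.45 × 0.87 = 0.1683 m³/s
w_4 = (5.02 − 2.94)/2 = 1.04 m; q_4 = 0.41 × 0.41 × 1.04 = 0.1748 m³/s
w_5 = (5.47 − 4.05)/2 = 0.71 m; q_5 = 0.26 × 0.30 × 0.71 = 0.05538 m³/s
Stations 1, 6 contribute zero (depth or velocity is 0).
Q = Σ qᵢ = 0.7628 m³/s
= 0.7628 × 3600 = 2746 m³/h

2750 m³/h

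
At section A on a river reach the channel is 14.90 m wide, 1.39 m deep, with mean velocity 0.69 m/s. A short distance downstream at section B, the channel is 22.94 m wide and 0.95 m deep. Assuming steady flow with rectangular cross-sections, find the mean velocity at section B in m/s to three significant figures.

Q = A₁V₁ = (14.90×1.39) × 0.69 = 14.29 m³/s
A₂ = 22.94 × 0.95 = 21.79 m²
V₂ = Q/A₂ = 14.29/21.79 = 0.6557 m/s

0.656 m/s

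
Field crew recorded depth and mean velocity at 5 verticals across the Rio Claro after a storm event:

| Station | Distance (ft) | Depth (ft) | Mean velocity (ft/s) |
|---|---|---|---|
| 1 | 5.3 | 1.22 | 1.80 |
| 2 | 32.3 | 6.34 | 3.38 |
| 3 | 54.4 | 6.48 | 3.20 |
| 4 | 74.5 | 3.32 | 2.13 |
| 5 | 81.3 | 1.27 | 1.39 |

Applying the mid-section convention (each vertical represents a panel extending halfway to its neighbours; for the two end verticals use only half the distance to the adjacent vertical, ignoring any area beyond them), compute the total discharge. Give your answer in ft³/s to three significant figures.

1090 ft³/s

w_1 = (32.3 − 5.3)/2 = 13.5 ft; q_1 = 1.80 × 1.22 × 13.5 = 29.65 ft³/s
w_2 = (54.4 − 5.3)/2 = 24.55 ft; q_2 = 3.38 × 6.34 × 24.55 = 526.1 ft³/s
w_3 = (74.5 − 32.3)/2 = 21.1 ft; q_3 = 3.20 × 6.48 × 21.1 = 437.5 ft³/s
w_4 = (81.3 − 54.4)/2 = 13.45 ft; q_4 = 2.13 × 3.32 × 13.45 = 95.11 ft³/s
w_5 = (81.3 − 74.5)/2 = 3.4 ft; q_5 = 1.39 × 1.27 × 3.4 = 6.002 ft³/s
Q = Σ qᵢ = 1094 ft³/s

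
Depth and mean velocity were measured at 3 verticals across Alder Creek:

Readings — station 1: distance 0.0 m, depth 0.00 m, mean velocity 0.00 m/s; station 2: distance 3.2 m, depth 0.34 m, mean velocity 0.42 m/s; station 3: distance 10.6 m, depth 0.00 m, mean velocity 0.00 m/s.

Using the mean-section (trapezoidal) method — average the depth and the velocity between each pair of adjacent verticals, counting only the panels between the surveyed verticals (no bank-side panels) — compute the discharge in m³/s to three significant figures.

0.378 m³/s

Panel 1-2: Δb = 3.2 m, d̄ = (0.00+0.34)/2 = 0.17, v̄ = (0.00+0.42)/2 = 0.21 → q = 3.2×0.17×0.21 = 0.1142 m³/s
Panel 2-3: Δb = 7.4 m, d̄ = (0.34+0.00)/2 = 0.17, v̄ = (0.42+0.00)/2 = 0.21 → q = 7.4×0.17×0.21 = 0.2642 m³/s
Q = Σ q = 0.3784 m³/s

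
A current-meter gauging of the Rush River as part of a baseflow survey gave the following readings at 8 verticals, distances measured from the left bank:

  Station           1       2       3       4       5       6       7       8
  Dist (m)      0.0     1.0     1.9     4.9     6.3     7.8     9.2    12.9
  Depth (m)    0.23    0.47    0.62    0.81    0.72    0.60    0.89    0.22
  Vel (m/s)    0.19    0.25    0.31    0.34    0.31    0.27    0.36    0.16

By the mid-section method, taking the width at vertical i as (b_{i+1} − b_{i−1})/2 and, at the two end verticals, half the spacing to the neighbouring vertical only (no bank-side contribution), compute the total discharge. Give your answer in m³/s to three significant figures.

w_1 = (1.0 − 0.0)/2 = 0.5 m; q_1 = 0.19 × 0.23 × 0.5 = 0.02185 m³/s
w_2 = (1.9 − 0.0)/2 = 0.95 m; q_2 = 0.25 × 0.47 × 0.95 = 0.1116 m³/s
w_3 = (4.9 − 1.0)/2 = 1.95 m; q_3 = 0.31 × 0.62 × 1.95 = 0.3748 m³/s
w_4 = (6.3 − 1.9)/2 = 2.2 m; q_4 = 0.34 × 0.81 × 2.2 = 0.6059 m³/s
w_5 = (7.8 − 4.9)/2 = 1.45 m; q_5 = 0.31 × 0.72 × 1.45 = 0.3236 m³/s
w_6 = (9.2 − 6.3)/2 = 1.45 m; q_6 = 0.27 × 0.60 × 1.45 = 0.2349 m³/s
w_7 = (12.9 − 7.8)/2 = 2.55 m; q_7 = 0.36 × 0.89 × 2.55 = 0.8170 m³/s
w_8 = (12.9 − 9.2)/2 = 1.85 m; q_8 = 0.16 × 0.22 × 1.85 = 0.06512 m³/s
Q = Σ qᵢ = 2.555 m³/s

2.55 m³/s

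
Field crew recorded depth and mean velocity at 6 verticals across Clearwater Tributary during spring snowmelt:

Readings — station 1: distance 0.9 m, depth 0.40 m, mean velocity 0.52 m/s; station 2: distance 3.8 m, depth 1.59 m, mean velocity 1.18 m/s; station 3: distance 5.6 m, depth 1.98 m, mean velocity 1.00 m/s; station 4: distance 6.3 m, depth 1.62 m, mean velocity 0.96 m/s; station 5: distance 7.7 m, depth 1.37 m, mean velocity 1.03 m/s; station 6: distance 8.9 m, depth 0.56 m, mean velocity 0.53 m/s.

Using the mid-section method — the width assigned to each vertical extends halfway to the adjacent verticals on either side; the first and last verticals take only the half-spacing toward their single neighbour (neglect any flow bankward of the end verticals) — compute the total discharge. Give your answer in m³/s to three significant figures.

w_1 = (3.8 − 0.9)/2 = 1.45 m; q_1 = 0.52 × 0.40 × 1.45 = 0.3016 m³/s
w_2 = (5.6 − 0.9)/2 = 2.35 m; q_2 = 1.18 × 1.59 × 2.35 = 4.409 m³/s
w_3 = (6.3 − 3.8)/2 = 1.25 m; q_3 = 1.00 × 1.98 × 1.25 = 2.475 m³/s
w_4 = (7.7 − 5.6)/2 = 1.05 m; q_4 = 0.96 × 1.62 × 1.05 = 1.633 m³/s
w_5 = (8.9 − 6.3)/2 = 1.3 m; q_5 = 1.03 × 1.37 × 1.3 = 1.834 m³/s
w_6 = (8.9 − 7.7)/2 = 0.6 m; q_6 = 0.53 × 0.56 × 0.6 = 0.1781 m³/s
Q = Σ qᵢ = 10.83 m³/s

10.8 m³/s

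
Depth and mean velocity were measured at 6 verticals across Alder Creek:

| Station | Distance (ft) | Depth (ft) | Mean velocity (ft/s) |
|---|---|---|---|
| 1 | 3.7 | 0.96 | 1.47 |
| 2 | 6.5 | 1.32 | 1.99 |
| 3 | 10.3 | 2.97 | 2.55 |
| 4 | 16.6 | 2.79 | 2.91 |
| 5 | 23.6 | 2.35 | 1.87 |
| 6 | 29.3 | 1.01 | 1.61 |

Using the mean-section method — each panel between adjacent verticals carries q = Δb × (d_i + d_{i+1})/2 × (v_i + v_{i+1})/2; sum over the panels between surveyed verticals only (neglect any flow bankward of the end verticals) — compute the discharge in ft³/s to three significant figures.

Panel 1-2: Δb = 2.8 ft, d̄ = (0.96+1.32)/2 = 1.14, v̄ = (1.47+1.99)/2 = 1.73 → q = 2.8×1.14×1.73 = 5.522 ft³/s
Panel 2-3: Δb = 3.8 ft, d̄ = (1.32+2.97)/2 = 2.145, v̄ = (1.99+2.55)/2 = 2.27 → q = 3.8×2.145×2.27 = 18.50 ft³/s
Panel 3-4: Δb = 6.3 ft, d̄ = (2.97+2.79)/2 = 2.88, v̄ = (2.55+2.91)/2 = 2.73 → q = 6.3×2.88×2.73 = 49.53 ft³/s
Panel 4-5: Δb = 7 ft, d̄ = (2.79+2.35)/2 = 2.57, v̄ = (2.91+1.87)/2 = 2.39 → q = 7×2.57×2.39 = 43.00 ft³/s
Panel 5-6: Δb = 5.7 ft, d̄ = (2.35+1.01)/2 = 1.68, v̄ = (1.87+1.61)/2 = 1.74 → q = 5.7×1.68×1.74 = 16.66 ft³/s
Q = Σ q = 133.2 ft³/s

133 ft³/s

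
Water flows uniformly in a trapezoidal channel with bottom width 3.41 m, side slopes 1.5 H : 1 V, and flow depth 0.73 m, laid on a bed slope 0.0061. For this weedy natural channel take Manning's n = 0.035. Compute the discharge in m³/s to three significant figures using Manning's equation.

4.89 m³/s

A = (b + z·y)·y = (3.41 + 1.5×0.73)×0.73 = 3.289 m²
P = b + 2y√(1+z²) = 3.41 + 2×0.73×√(1+1.5²) = 6.042 m
R = A/P = 3.289/6.042 = 0.5443 m
Q = (1/n)·A·R^(2/3)·S^(1/2) = (1/0.035) × 3.289 × 0.5443^(2/3) × 0.0061^(1/2) = 4.892 m³/s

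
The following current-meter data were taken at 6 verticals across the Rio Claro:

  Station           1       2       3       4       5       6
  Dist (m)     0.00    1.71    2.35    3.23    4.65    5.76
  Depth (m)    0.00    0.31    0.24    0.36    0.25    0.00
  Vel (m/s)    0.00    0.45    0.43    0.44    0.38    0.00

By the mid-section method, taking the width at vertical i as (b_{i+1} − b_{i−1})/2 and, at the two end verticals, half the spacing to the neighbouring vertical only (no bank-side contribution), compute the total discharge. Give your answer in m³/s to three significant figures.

w_2 = (2.35 − 0.00)/2 = 1.175 m; q_2 = 0.45 × 0.31 × 1.175 = 0.1639 m³/s
w_3 = (3.23 − 1.71)/2 = 0.76 m; q_3 = 0.43 × 0.24 × 0.76 = 0.07843 m³/s
w_4 = (4.65 − 2.35)/2 = 1.15 m; q_4 = 0.44 × 0.36 × 1.15 = 0.1822 m³/s
w_5 = (5.76 − 3.23)/2 = 1.265 m; q_5 = 0.38 × 0.25 × 1.265 = 0.1202 m³/s
Stations 1, 6 contribute zero (depth or velocity is 0).
Q = Σ qᵢ = 0.5447 m³/s

0.545 m³/s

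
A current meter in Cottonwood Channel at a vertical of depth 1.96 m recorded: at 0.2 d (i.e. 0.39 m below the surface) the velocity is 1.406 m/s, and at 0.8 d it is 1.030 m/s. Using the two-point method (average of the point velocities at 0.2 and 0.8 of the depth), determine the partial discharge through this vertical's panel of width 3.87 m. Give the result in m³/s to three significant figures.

9.24 m³/s

v̄ = (1.406 + 1.030) / 2 = 1.218 m/s
q = v̄ × d × w = 1.218 × 1.96 × 3.87 = 9.239 m³/s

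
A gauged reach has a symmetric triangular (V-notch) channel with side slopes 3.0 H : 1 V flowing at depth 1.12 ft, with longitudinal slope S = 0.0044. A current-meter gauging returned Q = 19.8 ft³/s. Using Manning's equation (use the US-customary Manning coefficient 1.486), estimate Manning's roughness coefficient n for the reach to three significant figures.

A = z·y² = 3.0×1.12² = 3.763 ft²
P = 2y√(1+z²) = 2×1.12×√(1+3.0²) = 7.084 ft
R = A/P = 3.763/7.084 = 0.5313 ft
n = (1.486/Q)·A·R^(2/3)·S^(1/2) = (1.486/19.8) × 3.763 × 0.6560 × 0.06633 = 0.01229

0.0123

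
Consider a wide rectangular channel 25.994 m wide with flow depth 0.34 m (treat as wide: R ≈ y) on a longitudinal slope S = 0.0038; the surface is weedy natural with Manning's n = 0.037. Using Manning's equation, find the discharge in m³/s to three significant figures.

A = b·y = 25.994 × 0.34 = 8.838 m²
Wide channel: R ≈ y = 0.34 m
Q = (1/n)·A·R^(2/3)·S^(1/2) = (1/0.037) × 8.838 × 0.3400^(2/3) × 0.0038^(1/2) = 7.173 m³/s

7.17 m³/s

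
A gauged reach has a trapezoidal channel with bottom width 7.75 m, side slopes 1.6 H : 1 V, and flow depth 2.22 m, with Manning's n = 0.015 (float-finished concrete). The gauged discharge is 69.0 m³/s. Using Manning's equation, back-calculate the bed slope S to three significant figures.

0.000944

A = (b + z·y)·y = (7.75 + 1.6×2.22)×2.22 = 25.09 m²
P = b + 2y√(1+z²) = 7.75 + 2×2.22×√(1+1.6²) = 16.13 m
R = A/P = 25.09/16.13 = 1.556 m
S = (Q·n / (1·A·R^(2/3)))² = (69.0×0.015 / (1×25.09×1.343))² = 0.0009439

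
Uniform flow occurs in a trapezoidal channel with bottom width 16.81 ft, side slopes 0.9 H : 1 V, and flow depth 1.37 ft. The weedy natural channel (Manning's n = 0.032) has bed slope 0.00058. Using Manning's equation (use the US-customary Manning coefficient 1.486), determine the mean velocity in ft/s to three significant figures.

1.27 ft/s

A = (b + z·y)·y = (16.81 + 0.9×1.37)×1.37 = 24.72 ft²
P = b + 2y√(1+z²) = 16.81 + 2×1.37×√(1+0.9²) = 20.50 ft
R = A/P = 24.72/20.50 = 1.206 ft
Q = (1.486/n)·A·R^(2/3)·S^(1/2) = (1.486/0.032) × 24.72 × 1.206^(2/3) × 0.00058^(1/2) = 31.32 ft³/s
V = Q/A = 31.32/24.72 = 1.267 ft/s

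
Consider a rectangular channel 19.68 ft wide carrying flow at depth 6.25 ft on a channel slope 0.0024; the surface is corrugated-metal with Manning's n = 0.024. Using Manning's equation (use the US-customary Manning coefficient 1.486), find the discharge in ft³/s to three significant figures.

A = b·y = 19.68 × 6.25 = 123.0 ft²
P = b + 2y = 19.68 + 2×6.25 = 32.18 ft
R = A/P = 123.0/32.18 = 3.822 ft
Q = (1.486/n)·A·R^(2/3)·S^(1/2) = (1.486/0.024) × 123.0 × 3.822^(2/3) × 0.0024^(1/2) = 912.1 ft³/s

912 ft³/s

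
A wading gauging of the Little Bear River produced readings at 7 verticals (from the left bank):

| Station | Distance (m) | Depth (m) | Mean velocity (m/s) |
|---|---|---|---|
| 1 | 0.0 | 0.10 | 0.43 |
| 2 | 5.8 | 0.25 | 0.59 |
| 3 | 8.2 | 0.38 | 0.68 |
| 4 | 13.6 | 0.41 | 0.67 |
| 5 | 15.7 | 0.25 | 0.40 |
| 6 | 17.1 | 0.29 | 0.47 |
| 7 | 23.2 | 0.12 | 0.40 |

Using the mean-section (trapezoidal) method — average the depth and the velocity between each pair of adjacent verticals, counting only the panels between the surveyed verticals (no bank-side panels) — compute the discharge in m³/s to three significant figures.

Panel 1-2: Δb = 5.8 m, d̄ = (0.10+0.25)/2 = 0.175, v̄ = (0.43+0.59)/2 = 0.51 → q = 5.8×0.175×0.51 = 0.5177 m³/s
Panel 2-3: Δb = 2.4 m, d̄ = (0.25+0.38)/2 = 0.315, v̄ = (0.59+0.68)/2 = 0.635 → q = 2.4×0.315×0.635 = 0.4801 m³/s
Panel 3-4: Δb = 5.4 m, d̄ = (0.38+0.41)/2 = 0.395, v̄ = (0.68+0.67)/2 = 0.675 → q = 5.4×0.395×0.675 = 1.440 m³/s
Panel 4-5: Δb = 2.1 m, d̄ = (0.41+0.25)/2 = 0.33, v̄ = (0.67+0.40)/2 = 0.535 → q = 2.1×0.33×0.535 = 0.3708 m³/s
Panel 5-6: Δb = 1.4 m, d̄ = (0.25+0.29)/2 = 0.27, v̄ = (0.40+0.47)/2 = 0.435 → q = 1.4×0.27×0.435 = 0.1644 m³/s
Panel 6-7: Δb = 6.1 m, d̄ = (0.29+0.12)/2 = 0.205, v̄ = (0.47+0.40)/2 = 0.435 → q = 6.1×0.205×0.435 = 0.5440 m³/s
Q = Σ q = 3.517 m³/s

3.52 m³/s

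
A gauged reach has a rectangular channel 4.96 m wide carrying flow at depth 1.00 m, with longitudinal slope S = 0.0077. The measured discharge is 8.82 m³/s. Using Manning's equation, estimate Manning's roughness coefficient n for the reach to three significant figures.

0.0394

A = b·y = 4.96 × 1.00 = 4.960 m²
P = b + 2y = 4.96 + 2×1.00 = 6.960 m
R = A/P = 4.960/6.960 = 0.7126 m
n = (1/Q)·A·R^(2/3)·S^(1/2) = (1/8.82) × 4.960 × 0.7978 × 0.08775 = 0.03937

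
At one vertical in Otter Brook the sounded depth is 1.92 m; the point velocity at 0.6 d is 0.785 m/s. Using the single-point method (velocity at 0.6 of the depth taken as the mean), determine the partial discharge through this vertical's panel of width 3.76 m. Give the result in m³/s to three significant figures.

v̄ = v₀.₆ = 0.785 m/s
q = v̄ × d × w = 0.7850 × 1.92 × 3.76 = 5.667 m³/s

5.67 m³/s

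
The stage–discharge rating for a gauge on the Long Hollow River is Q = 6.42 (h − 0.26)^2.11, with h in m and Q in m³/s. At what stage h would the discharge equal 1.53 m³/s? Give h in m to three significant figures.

h − h₀ = (Q/C)^(1/b) = (1.53/6.42)^(1/2.11) = 0.5068 m
h = 0.26 + 0.5068 = 0.7668 m

0.767 m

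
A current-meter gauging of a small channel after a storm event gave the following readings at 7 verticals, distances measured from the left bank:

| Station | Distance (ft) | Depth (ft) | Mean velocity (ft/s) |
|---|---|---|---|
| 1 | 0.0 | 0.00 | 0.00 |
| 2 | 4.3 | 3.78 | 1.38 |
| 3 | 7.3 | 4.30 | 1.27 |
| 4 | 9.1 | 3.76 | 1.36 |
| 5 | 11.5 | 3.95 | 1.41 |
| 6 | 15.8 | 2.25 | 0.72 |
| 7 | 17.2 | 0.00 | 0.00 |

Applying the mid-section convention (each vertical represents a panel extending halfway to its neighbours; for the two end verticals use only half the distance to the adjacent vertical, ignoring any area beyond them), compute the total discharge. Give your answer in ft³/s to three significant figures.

66.2 ft³/s

w_2 = (7.3 − 0.0)/2 = 3.65 ft; q_2 = 1.38 × 3.78 × 3.65 = 19.04 ft³/s
w_3 = (9.1 − 4.3)/2 = 2.4 ft; q_3 = 1.27 × 4.30 × 2.4 = 13.11 ft³/s
w_4 = (11.5 − 7.3)/2 = 2.1 ft; q_4 = 1.36 × 3.76 × 2.1 = 10.74 ft³/s
w_5 = (15.8 − 9.1)/2 = 3.35 ft; q_5 = 1.41 × 3.95 × 3.35 = 18.66 ft³/s
w_6 = (17.2 − 11.5)/2 = 2.85 ft; q_6 = 0.72 × 2.25 × 2.85 = 4.617 ft³/s
Stations 1, 7 contribute zero (depth or velocity is 0).
Q = Σ qᵢ = 66.16 ft³/s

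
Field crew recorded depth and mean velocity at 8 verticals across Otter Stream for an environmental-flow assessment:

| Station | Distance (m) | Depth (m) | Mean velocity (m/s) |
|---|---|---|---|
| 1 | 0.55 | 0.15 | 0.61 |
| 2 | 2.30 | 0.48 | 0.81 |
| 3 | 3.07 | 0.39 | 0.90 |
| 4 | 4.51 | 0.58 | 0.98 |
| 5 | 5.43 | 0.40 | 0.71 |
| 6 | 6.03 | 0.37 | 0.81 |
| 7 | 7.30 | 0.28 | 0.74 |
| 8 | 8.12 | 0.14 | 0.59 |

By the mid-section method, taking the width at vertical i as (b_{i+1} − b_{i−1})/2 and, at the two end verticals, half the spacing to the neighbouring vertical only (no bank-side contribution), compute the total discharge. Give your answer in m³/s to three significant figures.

w_1 = (2.30 − 0.55)/2 = 0.875 m; q_1 = 0.61 × 0.15 × 0.875 = 0.08006 m³/s
w_2 = (3.07 − 0.55)/2 = 1.26 m; q_2 = 0.81 × 0.48 × 1.26 = 0.4899 m³/s
w_3 = (4.51 − 2.30)/2 = 1.105 m; q_3 = 0.90 × 0.39 × 1.105 = 0.3879 m³/s
w_4 = (5.43 − 3.07)/2 = 1.18 m; q_4 = 0.98 × 0.58 × 1.18 = 0.6707 m³/s
w_5 = (6.03 − 4.51)/2 = 0.76 m; q_5 = 0.71 × 0.40 × 0.76 = 0.2158 m³/s
w_6 = (7.30 − 5.43)/2 = 0.935 m; q_6 = 0.81 × 0.37 × 0.935 = 0.2802 m³/s
w_7 = (8.12 − 6.03)/2 = 1.045 m; q_7 = 0.74 × 0.28 × 1.045 = 0.2165 m³/s
w_8 = (8.12 − 7.30)/2 = 0.41 m; q_8 = 0.59 × 0.14 × 0.41 = 0.03387 m³/s
Q = Σ qᵢ = 2.375 m³/s

2.37 m³/s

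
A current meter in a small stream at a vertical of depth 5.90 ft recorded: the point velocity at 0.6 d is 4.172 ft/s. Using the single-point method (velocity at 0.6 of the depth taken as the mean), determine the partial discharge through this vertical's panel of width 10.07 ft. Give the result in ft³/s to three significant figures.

v̄ = v₀.₆ = 4.172 ft/s
q = v̄ × d × w = 4.172 × 5.90 × 10.07 = 247.9 ft³/s

248 ft³/s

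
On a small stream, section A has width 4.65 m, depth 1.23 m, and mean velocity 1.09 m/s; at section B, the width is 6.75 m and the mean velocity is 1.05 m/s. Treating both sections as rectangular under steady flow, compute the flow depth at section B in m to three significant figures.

0.880 m

Q = A₁V₁ = (4.65×1.23) × 1.09 = 6.234 m³/s
d₂ = Q/(b₂ V₂) = 6.234/(6.75×1.05) = 0.8796 m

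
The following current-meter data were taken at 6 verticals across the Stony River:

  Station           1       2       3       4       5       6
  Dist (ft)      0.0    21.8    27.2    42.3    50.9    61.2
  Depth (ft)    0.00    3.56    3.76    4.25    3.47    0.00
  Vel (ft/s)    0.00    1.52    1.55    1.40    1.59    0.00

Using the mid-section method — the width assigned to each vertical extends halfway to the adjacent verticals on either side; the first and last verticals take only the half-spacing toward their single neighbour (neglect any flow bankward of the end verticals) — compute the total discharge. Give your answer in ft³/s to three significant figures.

w_2 = (27.2 − 0.0)/2 = 13.6 ft; q_2 = 1.52 × 3.56 × 13.6 = 73.59 ft³/s
w_3 = (42.3 − 21.8)/2 = 10.25 ft; q_3 = 1.55 × 3.76 × 10.25 = 59.74 ft³/s
w_4 = (50.9 − 27.2)/2 = 11.85 ft; q_4 = 1.40 × 4.25 × 11.85 = 70.51 ft³/s
w_5 = (61.2 − 42.3)/2 = 9.45 ft; q_5 = 1.59 × 3.47 × 9.45 = 52.14 ft³/s
Stations 1, 6 contribute zero (depth or velocity is 0).
Q = Σ qᵢ = 256.0 ft³/s

256 ft³/s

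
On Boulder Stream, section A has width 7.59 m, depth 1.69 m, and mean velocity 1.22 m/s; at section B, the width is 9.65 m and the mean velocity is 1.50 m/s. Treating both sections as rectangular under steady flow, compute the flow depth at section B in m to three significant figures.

1.08 m

Q = A₁V₁ = (7.59×1.69) × 1.22 = 15.65 m³/s
d₂ = Q/(b₂ V₂) = 15.65/(9.65×1.50) = 1.081 m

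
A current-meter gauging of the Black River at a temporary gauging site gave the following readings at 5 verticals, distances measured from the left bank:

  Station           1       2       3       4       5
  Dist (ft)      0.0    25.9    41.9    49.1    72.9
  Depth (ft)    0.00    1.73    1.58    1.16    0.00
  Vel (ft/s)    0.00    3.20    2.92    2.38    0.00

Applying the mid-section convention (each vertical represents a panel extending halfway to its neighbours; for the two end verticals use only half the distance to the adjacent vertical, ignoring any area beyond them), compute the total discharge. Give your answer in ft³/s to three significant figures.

212 ft³/s

w_2 = (41.9 − 0.0)/2 = 20.95 ft; q_2 = 3.20 × 1.73 × 20.95 = 116.0 ft³/s
w_3 = (49.1 − 25.9)/2 = 11.6 ft; q_3 = 2.92 × 1.58 × 11.6 = 53.52 ft³/s
w_4 = (72.9 − 41.9)/2 = 15.5 ft; q_4 = 2.38 × 1.16 × 15.5 = 42.79 ft³/s
Stations 1, 5 contribute zero (depth or velocity is 0).
Q = Σ qᵢ = 212.3 ft³/s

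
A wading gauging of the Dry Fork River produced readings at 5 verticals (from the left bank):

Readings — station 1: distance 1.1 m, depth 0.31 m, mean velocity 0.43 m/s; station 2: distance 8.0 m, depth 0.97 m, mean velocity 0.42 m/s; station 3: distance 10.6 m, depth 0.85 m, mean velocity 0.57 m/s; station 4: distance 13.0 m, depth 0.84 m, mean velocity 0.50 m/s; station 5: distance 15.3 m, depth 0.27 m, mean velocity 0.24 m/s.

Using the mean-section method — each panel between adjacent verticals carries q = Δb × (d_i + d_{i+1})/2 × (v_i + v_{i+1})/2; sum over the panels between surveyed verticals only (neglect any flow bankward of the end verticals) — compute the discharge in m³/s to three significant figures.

4.61 m³/s

Panel 1-2: Δb = 6.9 m, d̄ = (0.31+0.97)/2 = 0.64, v̄ = (0.43+0.42)/2 = 0.425 → q = 6.9×0.64×0.425 = 1.877 m³/s
Panel 2-3: Δb = 2.6 m, d̄ = (0.97+0.85)/2 = 0.91, v̄ = (0.42+0.57)/2 = 0.495 → q = 2.6×0.91×0.495 = 1.171 m³/s
Panel 3-4: Δb = 2.4 m, d̄ = (0.85+0.84)/2 = 0.845, v̄ = (0.57+0.50)/2 = 0.535 → q = 2.4×0.845×0.535 = 1.085 m³/s
Panel 4-5: Δb = 2.3 m, d̄ = (0.84+0.27)/2 = 0.555, v̄ = (0.50+0.24)/2 = 0.37 → q = 2.3×0.555×0.37 = 0.4723 m³/s
Q = Σ q = 4.605 m³/s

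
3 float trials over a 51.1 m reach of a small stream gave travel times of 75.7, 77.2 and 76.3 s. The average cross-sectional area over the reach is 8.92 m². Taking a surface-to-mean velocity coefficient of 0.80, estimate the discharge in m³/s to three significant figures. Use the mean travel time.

4.77 m³/s

t̄ = (75.7 + 77.2 + 76.3) / 3 = 76.4 s
v_surface = L / t̄ = 51.1 / 76.4 = 0.6688 m/s
v_mean = 0.80 × 0.6688 = 0.5351 m/s
Q = A × v_mean = 8.92 × 0.5351 = 4.773 m³/s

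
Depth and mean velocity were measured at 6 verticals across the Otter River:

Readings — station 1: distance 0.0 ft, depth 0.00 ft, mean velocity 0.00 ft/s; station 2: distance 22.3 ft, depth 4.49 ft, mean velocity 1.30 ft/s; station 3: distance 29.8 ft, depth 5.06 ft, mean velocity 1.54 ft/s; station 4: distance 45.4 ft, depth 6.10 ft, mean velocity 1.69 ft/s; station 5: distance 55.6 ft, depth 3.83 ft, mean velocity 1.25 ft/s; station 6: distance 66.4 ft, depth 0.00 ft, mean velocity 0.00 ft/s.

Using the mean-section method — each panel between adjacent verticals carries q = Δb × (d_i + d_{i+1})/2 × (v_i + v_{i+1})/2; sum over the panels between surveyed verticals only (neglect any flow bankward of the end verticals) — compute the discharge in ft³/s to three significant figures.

Panel 1-2: Δb = 22.3 ft, d̄ = (0.00+4.49)/2 = 2.245, v̄ = (0.00+1.30)/2 = 0.65 → q = 22.3×2.245×0.65 = 32.54 ft³/s
Panel 2-3: Δb = 7.5 ft, d̄ = (4.49+5.06)/2 = 4.775, v̄ = (1.30+1.54)/2 = 1.42 → q = 7.5×4.775×1.42 = 50.85 ft³/s
Panel 3-4: Δb = 15.6 ft, d̄ = (5.06+6.10)/2 = 5.58, v̄ = (1.54+1.69)/2 = 1.615 → q = 15.6×5.58×1.615 = 140.6 ft³/s
Panel 4-5: Δb = 10.2 ft, d̄ = (6.10+3.83)/2 = 4.965, v̄ = (1.69+1.25)/2 = 1.47 → q = 10.2×4.965×1.47 = 74.45 ft³/s
Panel 5-6: Δb = 10.8 ft, d̄ = (3.83+0.00)/2 = 1.915, v̄ = (1.25+0.00)/2 = 0.625 → q = 10.8×1.915×0.625 = 12.93 ft³/s
Q = Σ q = 311.3 ft³/s

311 ft³/s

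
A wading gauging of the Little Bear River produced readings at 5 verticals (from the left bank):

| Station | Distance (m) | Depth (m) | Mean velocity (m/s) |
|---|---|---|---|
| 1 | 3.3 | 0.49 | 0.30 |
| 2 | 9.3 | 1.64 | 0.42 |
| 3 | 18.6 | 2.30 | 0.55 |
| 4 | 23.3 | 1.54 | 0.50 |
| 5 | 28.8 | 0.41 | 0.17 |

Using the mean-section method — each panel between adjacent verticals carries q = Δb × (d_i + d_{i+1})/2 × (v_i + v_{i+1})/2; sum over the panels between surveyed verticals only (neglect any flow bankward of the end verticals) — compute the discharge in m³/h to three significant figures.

63800 m³/h

Panel 1-2: Δb = 6 m, d̄ = (0.49+1.64)/2 = 1.065, v̄ = (0.30+0.42)/2 = 0.36 → q = 6×1.065×0.36 = 2.300 m³/s
Panel 2-3: Δb = 9.3 m, d̄ = (1.64+2.30)/2 = 1.97, v̄ = (0.42+0.55)/2 = 0.485 → q = 9.3×1.97×0.485 = 8.886 m³/s
Panel 3-4: Δb = 4.7 m, d̄ = (2.30+1.54)/2 = 1.92, v̄ = (0.55+0.50)/2 = 0.525 → q = 4.7×1.92×0.525 = 4.738 m³/s
Panel 4-5: Δb = 5.5 m, d̄ = (1.54+0.41)/2 = 0.975, v̄ = (0.50+0.17)/2 = 0.335 → q = 5.5×0.975×0.335 = 1.796 m³/s
Q = Σ q = 17.72 m³/s
= 17.72 × 3600 = 63790 m³/h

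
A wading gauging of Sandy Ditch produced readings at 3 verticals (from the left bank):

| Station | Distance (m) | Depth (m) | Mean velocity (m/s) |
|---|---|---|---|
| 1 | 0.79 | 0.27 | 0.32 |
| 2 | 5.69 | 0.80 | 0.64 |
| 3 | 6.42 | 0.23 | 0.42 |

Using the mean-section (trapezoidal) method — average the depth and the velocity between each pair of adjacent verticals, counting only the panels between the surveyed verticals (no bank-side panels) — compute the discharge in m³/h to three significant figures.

5250 m³/h

Panel 1-2: Δb = 4.9 m, d̄ = (0.27+0.80)/2 = 0.535, v̄ = (0.32+0.64)/2 = 0.48 → q = 4.9×0.535×0.48 = 1.258 m³/s
Panel 2-3: Δb = 0.73 m, d̄ = (0.80+0.23)/2 = 0.515, v̄ = (0.64+0.42)/2 = 0.53 → q = 0.73×0.515×0.53 = 0.1993 m³/s
Q = Σ q = 1.458 m³/s
= 1.458 × 3600 = 5247 m³/h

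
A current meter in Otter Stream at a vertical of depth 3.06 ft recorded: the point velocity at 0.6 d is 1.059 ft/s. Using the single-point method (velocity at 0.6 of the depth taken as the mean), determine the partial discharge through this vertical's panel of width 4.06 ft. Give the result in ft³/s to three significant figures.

13.2 ft³/s

v̄ = v₀.₆ = 1.059 ft/s
q = v̄ × d × w = 1.059 × 3.06 × 4.06 = 13.16 ft³/s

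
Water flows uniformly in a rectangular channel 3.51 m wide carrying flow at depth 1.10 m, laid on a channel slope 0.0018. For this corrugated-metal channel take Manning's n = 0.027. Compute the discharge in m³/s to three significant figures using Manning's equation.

A = b·y = 3.51 × 1.10 = 3.861 m²
P = b + 2y = 3.51 + 2×1.10 = 5.710 m
R = A/P = 3.861/5.710 = 0.6762 m
Q = (1/n)·A·R^(2/3)·S^(1/2) = (1/0.027) × 3.861 × 0.6762^(2/3) × 0.0018^(1/2) = 4.674 m³/s

4.67 m³/s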